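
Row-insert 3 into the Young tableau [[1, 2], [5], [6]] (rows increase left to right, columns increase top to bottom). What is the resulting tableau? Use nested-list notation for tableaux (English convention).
3 is larger than every entry of row 1, so it is appended to row 1. The new tableau is [[1, 2, 3], [5], [6]].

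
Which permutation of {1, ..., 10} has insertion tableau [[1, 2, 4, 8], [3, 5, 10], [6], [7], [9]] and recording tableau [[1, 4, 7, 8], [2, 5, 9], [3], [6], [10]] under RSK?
Reverse the RSK construction: for i from n down to 1, find the cell of Q containing i, remove the entry at that cell from P, and reverse-bump it up through P; the value ejected from row 1 is w(i).

Step i=10: Q has 10 at row 5, column 1; remove 9 from row 5 of P and reverse-bump: 9 enters row 4 and ejects 7; 7 enters row 3 and ejects 6; 6 enters row 2 and ejects 5; 5 enters row 1 and ejects 4. So w(10) = 4. P is now [[1, 2, 5, 8], [3, 6, 10], [7], [9]].
Step i=9: Q has 9 at row 2, column 3; remove 10 from row 2 of P and reverse-bump: 10 enters row 1 and ejects 8. So w(9) = 8. P is now [[1, 2, 5, 10], [3, 6], [7], [9]].
Step i=8: Q has 8 at row 1, column 4; remove that cell from P, ejecting 10. So w(8) = 10. P is now [[1, 2, 5], [3, 6], [7], [9]].
Step i=7: Q has 7 at row 1, column 3; remove that cell from P, ejecting 5. So w(7) = 5. P is now [[1, 2], [3, 6], [7], [9]].
Step i=6: Q has 6 at row 4, column 1; remove 9 from row 4 of P and reverse-bump: 9 enters row 3 and ejects 7; 7 enters row 2 and ejects 6; 6 enters row 1 and ejects 2. So w(6) = 2. P is now [[1, 6], [3, 7], [9]].
Step i=5: Q has 5 at row 2, column 2; remove 7 from row 2 of P and reverse-bump: 7 enters row 1 and ejects 6. So w(5) = 6. P is now [[1, 7], [3], [9]].
Step i=4: Q has 4 at row 1, column 2; remove that cell from P, ejecting 7. So w(4) = 7. P is now [[1], [3], [9]].
Step i=3: Q has 3 at row 3, column 1; remove 9 from row 3 of P and reverse-bump: 9 enters row 2 and ejects 3; 3 enters row 1 and ejects 1. So w(3) = 1. P is now [[3], [9]].
Step i=2: Q has 2 at row 2, column 1; remove 9 from row 2 of P and reverse-bump: 9 enters row 1 and ejects 3. So w(2) = 3. P is now [[9]].
Step i=1: Q has 1 at row 1, column 1; remove that cell from P, ejecting 9. So w(1) = 9. P is now [].

So w = 9 3 1 7 6 2 5 10 8 4.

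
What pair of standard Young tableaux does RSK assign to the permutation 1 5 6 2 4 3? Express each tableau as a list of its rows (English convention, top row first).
Insert each entry of the permutation into P by Schensted row insertion, recording in Q the position of each new cell.

Insert 1: appended to row 1. P = [[1]], Q = [[1]].
Insert 5: appended to row 1. P = [[1, 5]], Q = [[1, 2]].
Insert 6: appended to row 1. P = [[1, 5, 6]], Q = [[1, 2, 3]].
Insert 2: 2 bumps 5 from row 1; 5 starts row 2. P = [[1, 2, 6], [5]], Q = [[1, 2, 3], [4]].
Insert 4: 4 bumps 6 from row 1; 6 appends to row 2. P = [[1, 2, 4], [5, 6]], Q = [[1, 2, 3], [4, 5]].
Insert 3: 3 bumps 4 from row 1; 4 bumps 5 from row 2; 5 starts row 3. P = [[1, 2, 3], [4, 6], [5]], Q = [[1, 2, 3], [4, 5], [6]].

So P = [[1, 2, 3], [4, 6], [5]], Q = [[1, 2, 3], [4, 5], [6]].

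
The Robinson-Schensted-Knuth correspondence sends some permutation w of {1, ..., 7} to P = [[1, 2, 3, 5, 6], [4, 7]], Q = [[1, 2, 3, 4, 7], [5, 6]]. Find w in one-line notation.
Reverse the RSK construction: for i from n down to 1, find the cell of Q containing i, remove the entry at that cell from P, and reverse-bump it up through P; the value ejected from row 1 is w(i).

Step i=7: Q has 7 at row 1, column 5; remove that cell from P, ejecting 6. So w(7) = 6. P is now [[1, 2, 3, 5], [4, 7]].
Step i=6: Q has 6 at row 2, column 2; remove 7 from row 2 of P and reverse-bump: 7 enters row 1 and ejects 5. So w(6) = 5. P is now [[1, 2, 3, 7], [4]].
Step i=5: Q has 5 at row 2, column 1; remove 4 from row 2 of P and reverse-bump: 4 enters row 1 and ejects 3. So w(5) = 3. P is now [[1, 2, 4, 7]].
Step i=4: Q has 4 at row 1, column 4; remove that cell from P, ejecting 7. So w(4) = 7. P is now [[1, 2, 4]].
Step i=3: Q has 3 at row 1, column 3; remove that cell from P, ejecting 4. So w(3) = 4. P is now [[1, 2]].
Step i=2: Q has 2 at row 1, column 2; remove that cell from P, ejecting 2. So w(2) = 2. P is now [[1]].
Step i=1: Q has 1 at row 1, column 1; remove that cell from P, ejecting 1. So w(1) = 1. P is now [].

So w = 1 2 4 7 3 5 6.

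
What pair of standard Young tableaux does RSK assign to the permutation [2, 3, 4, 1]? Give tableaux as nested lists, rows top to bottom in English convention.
P = [[1, 3, 4], [2]], Q = [[1, 2, 3], [4]]

Insert each entry of the permutation into P by Schensted row insertion, recording in Q the position of each new cell.

Insert 2: appended to row 1. P = [[2]], Q = [[1]].
Insert 3: appended to row 1. P = [[2, 3]], Q = [[1, 2]].
Insert 4: appended to row 1. P = [[2, 3, 4]], Q = [[1, 2, 3]].
Insert 1: 1 bumps 2 from row 1; 2 starts row 2. P = [[1, 3, 4], [2]], Q = [[1, 2, 3], [4]].

So P = [[1, 3, 4], [2]], Q = [[1, 2, 3], [4]].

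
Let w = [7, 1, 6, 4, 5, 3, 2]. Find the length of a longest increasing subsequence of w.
3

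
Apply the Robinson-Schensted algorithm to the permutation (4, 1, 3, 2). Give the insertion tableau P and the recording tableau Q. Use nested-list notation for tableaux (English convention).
Insert each entry of the permutation into P by Schensted row insertion, recording in Q the position of each new cell.

Insert 4: appended to row 1. P = [[4]].
Insert 1: 1 bumps 4 from row 1; 4 starts row 2. P = [[1], [4]].
Insert 3: appended to row 1. P = [[1, 3], [4]].
Insert 2: 2 bumps 3 from row 1; 3 bumps 4 from row 2; 4 starts row 3. P = [[1, 2], [3], [4]].

So P = [[1, 2], [3], [4]], Q = [[1, 3], [2], [4]].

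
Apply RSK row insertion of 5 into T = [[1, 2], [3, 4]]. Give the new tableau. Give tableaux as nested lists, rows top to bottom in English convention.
[[1, 2, 5], [3, 4]]

5 is larger than every entry of row 1, so it is appended to row 1. The new tableau is [[1, 2, 5], [3, 4]].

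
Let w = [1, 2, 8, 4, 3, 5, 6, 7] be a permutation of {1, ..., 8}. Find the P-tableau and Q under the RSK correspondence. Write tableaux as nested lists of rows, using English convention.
P = [[1, 2, 3, 5, 6, 7], [4], [8]], Q = [[1, 2, 3, 6, 7, 8], [4], [5]]

Insert each entry of the permutation into P by Schensted row insertion, recording in Q the position of each new cell.

Insert 1: appended to row 1. P = [[1]].
Insert 2: appended to row 1. P = [[1, 2]].
Insert 8: appended to row 1. P = [[1, 2, 8]].
Insert 4: 4 bumps 8 from row 1; 8 starts row 2. P = [[1, 2, 4], [8]].
Insert 3: 3 bumps 4 from row 1; 4 bumps 8 from row 2; 8 starts row 3. P = [[1, 2, 3], [4], [8]].
Insert 5: appended to row 1. P = [[1, 2, 3, 5], [4], [8]].
Insert 6: appended to row 1. P = [[1, 2, 3, 5, 6], [4], [8]].
Insert 7: appended to row 1. P = [[1, 2, 3, 5, 6, 7], [4], [8]].

So P = [[1, 2, 3, 5, 6, 7], [4], [8]], Q = [[1, 2, 3, 6, 7, 8], [4], [5]].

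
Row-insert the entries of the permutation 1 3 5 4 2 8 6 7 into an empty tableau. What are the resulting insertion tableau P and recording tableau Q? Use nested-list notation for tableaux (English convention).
Insert each entry of the permutation into P by Schensted row insertion, recording in Q the position of each new cell.

After inserting 1: P = [[1]].
After inserting 3: P = [[1, 3]].
After inserting 5: P = [[1, 3, 5]].
After inserting 4: P = [[1, 3, 4], [5]].
After inserting 2: P = [[1, 2, 4], [3], [5]].
After inserting 8: P = [[1, 2, 4, 8], [3], [5]].
After inserting 6: P = [[1, 2, 4, 6], [3, 8], [5]].
After inserting 7: P = [[1, 2, 4, 6, 7], [3, 8], [5]].

So P = [[1, 2, 4, 6, 7], [3, 8], [5]], Q = [[1, 2, 3, 6, 8], [4, 7], [5]].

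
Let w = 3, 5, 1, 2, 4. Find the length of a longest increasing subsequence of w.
3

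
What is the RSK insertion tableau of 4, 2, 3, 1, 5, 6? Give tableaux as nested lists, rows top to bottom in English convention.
Insert 4: appended to row 1. P = [[4]].
Insert 2: 2 bumps 4 from row 1; 4 starts row 2. P = [[2], [4]].
Insert 3: appended to row 1. P = [[2, 3], [4]].
Insert 1: 1 bumps 2 from row 1; 2 bumps 4 from row 2; 4 starts row 3. P = [[1, 3], [2], [4]].
Insert 5: appended to row 1. P = [[1, 3, 5], [2], [4]].
Insert 6: appended to row 1. P = [[1, 3, 5, 6], [2], [4]].

So P = [[1, 3, 5, 6], [2], [4]].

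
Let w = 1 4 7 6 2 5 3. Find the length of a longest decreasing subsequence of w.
4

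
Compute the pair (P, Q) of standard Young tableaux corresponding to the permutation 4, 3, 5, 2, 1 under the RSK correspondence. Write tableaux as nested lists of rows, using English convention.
P = [[1, 5], [2], [3], [4]], Q = [[1, 3], [2], [4], [5]]

Insert each entry of the permutation into P by Schensted row insertion, recording in Q the position of each new cell.

Insert 4: appended to row 1. P = [[4]].
Insert 3: 3 bumps 4 from row 1; 4 starts row 2. P = [[3], [4]].
Insert 5: appended to row 1. P = [[3, 5], [4]].
Insert 2: 2 bumps 3 from row 1; 3 bumps 4 from row 2; 4 starts row 3. P = [[2, 5], [3], [4]].
Insert 1: 1 bumps 2 from row 1; 2 bumps 3 from row 2; 3 bumps 4 from row 3; 4 starts row 4. P = [[1, 5], [2], [3], [4]].

So P = [[1, 5], [2], [3], [4]], Q = [[1, 3], [2], [4], [5]].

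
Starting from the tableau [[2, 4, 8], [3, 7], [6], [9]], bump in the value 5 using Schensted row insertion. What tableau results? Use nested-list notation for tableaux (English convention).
[[2, 4, 5], [3, 7, 8], [6], [9]]

In row 1, 5 replaces 8 (the leftmost entry greater than 5); 8 is bumped to row 2. 8 is appended to row 2. The new tableau is [[2, 4, 5], [3, 7, 8], [6], [9]].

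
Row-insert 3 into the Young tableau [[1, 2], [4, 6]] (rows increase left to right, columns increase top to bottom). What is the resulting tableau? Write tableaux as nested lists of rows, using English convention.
[[1, 2, 3], [4, 6]]

3 is larger than every entry of row 1, so it is appended to row 1. The new tableau is [[1, 2, 3], [4, 6]].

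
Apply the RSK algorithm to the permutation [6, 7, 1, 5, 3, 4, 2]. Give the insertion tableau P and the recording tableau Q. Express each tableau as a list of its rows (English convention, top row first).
P = [[1, 2, 4], [3, 7], [5], [6]], Q = [[1, 2, 6], [3, 4], [5], [7]]

Insert each entry of the permutation into P by Schensted row insertion, recording in Q the position of each new cell.

Insert 6: appended to row 1. P = [[6]].
Insert 7: appended to row 1. P = [[6, 7]].
Insert 1: 1 bumps 6 from row 1; 6 starts row 2. P = [[1, 7], [6]].
Insert 5: 5 bumps 7 from row 1; 7 appends to row 2. P = [[1, 5], [6, 7]].
Insert 3: 3 bumps 5 from row 1; 5 bumps 6 from row 2; 6 starts row 3. P = [[1, 3], [5, 7], [6]].
Insert 4: appended to row 1. P = [[1, 3, 4], [5, 7], [6]].
Insert 2: 2 bumps 3 from row 1; 3 bumps 5 from row 2; 5 bumps 6 from row 3; 6 starts row 4. P = [[1, 2, 4], [3, 7], [5], [6]].

So P = [[1, 2, 4], [3, 7], [5], [6]], Q = [[1, 2, 6], [3, 4], [5], [7]].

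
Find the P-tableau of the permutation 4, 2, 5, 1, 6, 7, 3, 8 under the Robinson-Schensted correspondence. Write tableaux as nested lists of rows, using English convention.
Insert 4: appended to row 1. P = [[4]].
Insert 2: 2 bumps 4 from row 1; 4 starts row 2. P = [[2], [4]].
Insert 5: appended to row 1. P = [[2, 5], [4]].
Insert 1: 1 bumps 2 from row 1; 2 bumps 4 from row 2; 4 starts row 3. P = [[1, 5], [2], [4]].
Insert 6: appended to row 1. P = [[1, 5, 6], [2], [4]].
Insert 7: appended to row 1. P = [[1, 5, 6, 7], [2], [4]].
Insert 3: 3 bumps 5 from row 1; 5 appends to row 2. P = [[1, 3, 6, 7], [2, 5], [4]].
Insert 8: appended to row 1. P = [[1, 3, 6, 7, 8], [2, 5], [4]].

So P = [[1, 3, 6, 7, 8], [2, 5], [4]].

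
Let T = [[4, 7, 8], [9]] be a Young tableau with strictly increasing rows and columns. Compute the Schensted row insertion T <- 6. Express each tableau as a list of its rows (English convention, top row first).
In row 1, 6 replaces 7 (the leftmost entry greater than 6); 7 is bumped to row 2. In row 2, 7 replaces 9 (the leftmost entry greater than 7); 9 is bumped to row 3. 9 starts a new row 3. The new tableau is [[4, 6, 8], [7], [9]].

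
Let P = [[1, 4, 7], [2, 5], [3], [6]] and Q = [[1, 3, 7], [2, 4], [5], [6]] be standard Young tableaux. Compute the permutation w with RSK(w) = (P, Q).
Reverse the RSK construction: for i from n down to 1, find the cell of Q containing i, remove the entry at that cell from P, and reverse-bump it up through P; the value ejected from row 1 is w(i).

Step i=7: Q has 7 at row 1, column 3; remove that cell from P, ejecting 7. So w(7) = 7. P is now [[1, 4], [2, 5], [3], [6]].
Step i=6: Q has 6 at row 4, column 1; remove 6 from row 4 of P and reverse-bump: 6 enters row 3 and ejects 3; 3 enters row 2 and ejects 2; 2 enters row 1 and ejects 1. So w(6) = 1. P is now [[2, 4], [3, 5], [6]].
Step i=5: Q has 5 at row 3, column 1; remove 6 from row 3 of P and reverse-bump: 6 enters row 2 and ejects 5; 5 enters row 1 and ejects 4. So w(5) = 4. P is now [[2, 5], [3, 6]].
Step i=4: Q has 4 at row 2, column 2; remove 6 from row 2 of P and reverse-bump: 6 enters row 1 and ejects 5. So w(4) = 5. P is now [[2, 6], [3]].
Step i=3: Q has 3 at row 1, column 2; remove that cell from P, ejecting 6. So w(3) = 6. P is now [[2], [3]].
Step i=2: Q has 2 at row 2, column 1; remove 3 from row 2 of P and reverse-bump: 3 enters row 1 and ejects 2. So w(2) = 2. P is now [[3]].
Step i=1: Q has 1 at row 1, column 1; remove that cell from P, ejecting 3. So w(1) = 3. P is now [].

So w = 3 2 6 5 4 1 7.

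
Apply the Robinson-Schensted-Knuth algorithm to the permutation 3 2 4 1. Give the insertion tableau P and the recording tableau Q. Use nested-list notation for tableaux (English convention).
Insert each entry of the permutation into P by Schensted row insertion, recording in Q the position of each new cell.

Insert 3: appended to row 1. P = [[3]], Q = [[1]].
Insert 2: 2 bumps 3 from row 1; 3 starts row 2. P = [[2], [3]], Q = [[1], [2]].
Insert 4: appended to row 1. P = [[2, 4], [3]], Q = [[1, 3], [2]].
Insert 1: 1 bumps 2 from row 1; 2 bumps 3 from row 2; 3 starts row 3. P = [[1, 4], [2], [3]], Q = [[1, 3], [2], [4]].

So P = [[1, 4], [2], [3]], Q = [[1, 3], [2], [4]].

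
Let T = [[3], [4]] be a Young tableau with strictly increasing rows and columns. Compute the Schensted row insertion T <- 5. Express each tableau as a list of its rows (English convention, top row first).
[[3, 5], [4]]

5 is larger than every entry of row 1, so it is appended to row 1. The new tableau is [[3, 5], [4]].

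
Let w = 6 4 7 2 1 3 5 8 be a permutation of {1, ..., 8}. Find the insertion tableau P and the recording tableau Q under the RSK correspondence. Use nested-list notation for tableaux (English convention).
Insert each entry of the permutation into P by Schensted row insertion, recording in Q the position of each new cell.

Insert 6: appended to row 1. P = [[6]].
Insert 4: 4 bumps 6 from row 1; 6 starts row 2. P = [[4], [6]].
Insert 7: appended to row 1. P = [[4, 7], [6]].
Insert 2: 2 bumps 4 from row 1; 4 bumps 6 from row 2; 6 starts row 3. P = [[2, 7], [4], [6]].
Insert 1: 1 bumps 2 from row 1; 2 bumps 4 from row 2; 4 bumps 6 from row 3; 6 starts row 4. P = [[1, 7], [2], [4], [6]].
Insert 3: 3 bumps 7 from row 1; 7 appends to row 2. P = [[1, 3], [2, 7], [4], [6]].
Insert 5: appended to row 1. P = [[1, 3, 5], [2, 7], [4], [6]].
Insert 8: appended to row 1. P = [[1, 3, 5, 8], [2, 7], [4], [6]].

So P = [[1, 3, 5, 8], [2, 7], [4], [6]], Q = [[1, 3, 7, 8], [2, 6], [4], [5]].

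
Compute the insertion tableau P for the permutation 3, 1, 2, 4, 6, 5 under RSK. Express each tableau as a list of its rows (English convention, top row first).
Insert 3: appended to row 1. P = [[3]].
Insert 1: 1 bumps 3 from row 1; 3 starts row 2. P = [[1], [3]].
Insert 2: appended to row 1. P = [[1, 2], [3]].
Insert 4: appended to row 1. P = [[1, 2, 4], [3]].
Insert 6: appended to row 1. P = [[1, 2, 4, 6], [3]].
Insert 5: 5 bumps 6 from row 1; 6 appends to row 2. P = [[1, 2, 4, 5], [3, 6]].

So P = [[1, 2, 4, 5], [3, 6]].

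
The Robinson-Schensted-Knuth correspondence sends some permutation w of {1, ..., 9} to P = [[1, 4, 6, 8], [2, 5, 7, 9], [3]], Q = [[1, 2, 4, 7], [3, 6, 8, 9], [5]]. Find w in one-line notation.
Reverse the RSK construction: for i from n down to 1, find the cell of Q containing i, remove the entry at that cell from P, and reverse-bump it up through P; the value ejected from row 1 is w(i).

Step i=9: Q has 9 at row 2, column 4; remove 9 from row 2 of P and reverse-bump: 9 enters row 1 and ejects 8. So w(9) = 8. P is now [[1, 4, 6, 9], [2, 5, 7], [3]].
Step i=8: Q has 8 at row 2, column 3; remove 7 from row 2 of P and reverse-bump: 7 enters row 1 and ejects 6. So w(8) = 6. P is now [[1, 4, 7, 9], [2, 5], [3]].
Step i=7: Q has 7 at row 1, column 4; remove that cell from P, ejecting 9. So w(7) = 9. P is now [[1, 4, 7], [2, 5], [3]].
Step i=6: Q has 6 at row 2, column 2; remove 5 from row 2 of P and reverse-bump: 5 enters row 1 and ejects 4. So w(6) = 4. P is now [[1, 5, 7], [2], [3]].
Step i=5: Q has 5 at row 3, column 1; remove 3 from row 3 of P and reverse-bump: 3 enters row 2 and ejects 2; 2 enters row 1 and ejects 1. So w(5) = 1. P is now [[2, 5, 7], [3]].
Step i=4: Q has 4 at row 1, column 3; remove that cell from P, ejecting 7. So w(4) = 7. P is now [[2, 5], [3]].
Step i=3: Q has 3 at row 2, column 1; remove 3 from row 2 of P and reverse-bump: 3 enters row 1 and ejects 2. So w(3) = 2. P is now [[3, 5]].
Step i=2: Q has 2 at row 1, column 2; remove that cell from P, ejecting 5. So w(2) = 5. P is now [[3]].
Step i=1: Q has 1 at row 1, column 1; remove that cell from P, ejecting 3. So w(1) = 3. P is now [].

So w = 3 5 2 7 1 4 9 6 8.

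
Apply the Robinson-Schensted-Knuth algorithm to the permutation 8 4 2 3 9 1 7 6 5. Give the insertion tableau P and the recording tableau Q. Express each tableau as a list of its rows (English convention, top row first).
P = [[1, 3, 5], [2, 6], [4, 7], [8, 9]], Q = [[1, 4, 5], [2, 7], [3, 8], [6, 9]]

Insert each entry of the permutation into P by Schensted row insertion, recording in Q the position of each new cell.

Insert 8: appended to row 1. P = [[8]], Q = [[1]].
Insert 4: 4 bumps 8 from row 1; 8 starts row 2. P = [[4], [8]], Q = [[1], [2]].
Insert 2: 2 bumps 4 from row 1; 4 bumps 8 from row 2; 8 starts row 3. P = [[2], [4], [8]], Q = [[1], [2], [3]].
Insert 3: appended to row 1. P = [[2, 3], [4], [8]], Q = [[1, 4], [2], [3]].
Insert 9: appended to row 1. P = [[2, 3, 9], [4], [8]], Q = [[1, 4, 5], [2], [3]].
Insert 1: 1 bumps 2 from row 1; 2 bumps 4 from row 2; 4 bumps 8 from row 3; 8 starts row 4. P = [[1, 3, 9], [2], [4], [8]], Q = [[1, 4, 5], [2], [3], [6]].
Insert 7: 7 bumps 9 from row 1; 9 appends to row 2. P = [[1, 3, 7], [2, 9], [4], [8]], Q = [[1, 4, 5], [2, 7], [3], [6]].
Insert 6: 6 bumps 7 from row 1; 7 bumps 9 from row 2; 9 appends to row 3. P = [[1, 3, 6], [2, 7], [4, 9], [8]], Q = [[1, 4, 5], [2, 7], [3, 8], [6]].
Insert 5: 5 bumps 6 from row 1; 6 bumps 7 from row 2; 7 bumps 9 from row 3; 9 appends to row 4. P = [[1, 3, 5], [2, 6], [4, 7], [8, 9]], Q = [[1, 4, 5], [2, 7], [3, 8], [6, 9]].

So P = [[1, 3, 5], [2, 6], [4, 7], [8, 9]], Q = [[1, 4, 5], [2, 7], [3, 8], [6, 9]].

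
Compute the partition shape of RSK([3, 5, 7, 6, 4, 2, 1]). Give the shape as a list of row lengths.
[3, 1, 1, 1, 1]

Row-insert each entry into an empty tableau.

After inserting 3: P = [[3]].
After inserting 5: P = [[3, 5]].
After inserting 7: P = [[3, 5, 7]].
After inserting 6: P = [[3, 5, 6], [7]].
After inserting 4: P = [[3, 4, 6], [5], [7]].
After inserting 2: P = [[2, 4, 6], [3], [5], [7]].
After inserting 1: P = [[1, 4, 6], [2], [3], [5], [7]].

The final insertion tableau P = [[1, 4, 6], [2], [3], [5], [7]] has shape [3, 1, 1, 1, 1].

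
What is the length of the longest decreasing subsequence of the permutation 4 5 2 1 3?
3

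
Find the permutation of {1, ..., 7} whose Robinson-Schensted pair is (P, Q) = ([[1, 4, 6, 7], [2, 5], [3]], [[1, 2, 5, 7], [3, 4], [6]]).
Reverse RSK: for i = n, n-1, ..., 1, locate i in Q, remove the corresponding corner cell from P, and reverse-bump its entry up through P; the value ejected from row 1 is w(i).

So w = 3 5 2 4 6 1 7.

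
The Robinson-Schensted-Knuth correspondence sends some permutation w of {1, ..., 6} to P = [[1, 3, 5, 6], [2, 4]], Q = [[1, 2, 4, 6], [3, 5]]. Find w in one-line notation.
2 4 1 5 3 6

Reverse the RSK construction: for i from n down to 1, find the cell of Q containing i, remove the entry at that cell from P, and reverse-bump it up through P; the value ejected from row 1 is w(i).

Step i=6: Q has 6 at row 1, column 4; remove that cell from P, ejecting 6. So w(6) = 6. P is now [[1, 3, 5], [2, 4]].
Step i=5: Q has 5 at row 2, column 2; remove 4 from row 2 of P and reverse-bump: 4 enters row 1 and ejects 3. So w(5) = 3. P is now [[1, 4, 5], [2]].
Step i=4: Q has 4 at row 1, column 3; remove that cell from P, ejecting 5. So w(4) = 5. P is now [[1, 4], [2]].
Step i=3: Q has 3 at row 2, column 1; remove 2 from row 2 of P and reverse-bump: 2 enters row 1 and ejects 1. So w(3) = 1. P is now [[2, 4]].
Step i=2: Q has 2 at row 1, column 2; remove that cell from P, ejecting 4. So w(2) = 4. P is now [[2]].
Step i=1: Q has 1 at row 1, column 1; remove that cell from P, ejecting 2. So w(1) = 2. P is now [].

So w = 2 4 1 5 3 6.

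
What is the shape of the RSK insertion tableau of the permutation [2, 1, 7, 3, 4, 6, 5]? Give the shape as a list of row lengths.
RSK row insertion gives P = [[1, 3, 4, 5], [2, 6], [7]], which has shape [4, 2, 1].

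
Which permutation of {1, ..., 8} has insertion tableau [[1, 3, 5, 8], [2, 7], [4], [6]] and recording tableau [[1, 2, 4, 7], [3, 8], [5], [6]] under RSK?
2 6 4 7 3 1 8 5

Reverse the RSK construction: for i from n down to 1, find the cell of Q containing i, remove the entry at that cell from P, and reverse-bump it up through P; the value ejected from row 1 is w(i).

Step i=8: Q has 8 at row 2, column 2; remove 7 from row 2 of P and reverse-bump: 7 enters row 1 and ejects 5. So w(8) = 5. P is now [[1, 3, 7, 8], [2], [4], [6]].
Step i=7: Q has 7 at row 1, column 4; remove that cell from P, ejecting 8. So w(7) = 8. P is now [[1, 3, 7], [2], [4], [6]].
Step i=6: Q has 6 at row 4, column 1; remove 6 from row 4 of P and reverse-bump: 6 enters row 3 and ejects 4; 4 enters row 2 and ejects 2; 2 enters row 1 and ejects 1. So w(6) = 1. P is now [[2, 3, 7], [4], [6]].
Step i=5: Q has 5 at row 3, column 1; remove 6 from row 3 of P and reverse-bump: 6 enters row 2 and ejects 4; 4 enters row 1 and ejects 3. So w(5) = 3. P is now [[2, 4, 7], [6]].
Step i=4: Q has 4 at row 1, column 3; remove that cell from P, ejecting 7. So w(4) = 7. P is now [[2, 4], [6]].
Step i=3: Q has 3 at row 2, column 1; remove 6 from row 2 of P and reverse-bump: 6 enters row 1 and ejects 4. So w(3) = 4. P is now [[2, 6]].
Step i=2: Q has 2 at row 1, column 2; remove that cell from P, ejecting 6. So w(2) = 6. P is now [[2]].
Step i=1: Q has 1 at row 1, column 1; remove that cell from P, ejecting 2. So w(1) = 2. P is now [].

So w = 2 6 4 7 3 1 8 5.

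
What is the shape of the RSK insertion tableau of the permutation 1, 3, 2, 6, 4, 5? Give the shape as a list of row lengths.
RSK row insertion gives P = [[1, 2, 4, 5], [3, 6]], which has shape [4, 2].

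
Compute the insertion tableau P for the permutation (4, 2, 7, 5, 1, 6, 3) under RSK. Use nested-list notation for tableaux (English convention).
Insert 4: appended to row 1. P = [[4]].
Insert 2: 2 bumps 4 from row 1; 4 starts row 2. P = [[2], [4]].
Insert 7: appended to row 1. P = [[2, 7], [4]].
Insert 5: 5 bumps 7 from row 1; 7 appends to row 2. P = [[2, 5], [4, 7]].
Insert 1: 1 bumps 2 from row 1; 2 bumps 4 from row 2; 4 starts row 3. P = [[1, 5], [2, 7], [4]].
Insert 6: appended to row 1. P = [[1, 5, 6], [2, 7], [4]].
Insert 3: 3 bumps 5 from row 1; 5 bumps 7 from row 2; 7 appends to row 3. P = [[1, 3, 6], [2, 5], [4, 7]].

So P = [[1, 3, 6], [2, 5], [4, 7]].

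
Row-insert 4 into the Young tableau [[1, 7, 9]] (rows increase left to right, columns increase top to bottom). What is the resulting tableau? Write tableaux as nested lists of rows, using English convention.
In row 1, 4 replaces 7 (the leftmost entry greater than 4); 7 is bumped to row 2. 7 starts a new row 2. The new tableau is [[1, 4, 9], [7]].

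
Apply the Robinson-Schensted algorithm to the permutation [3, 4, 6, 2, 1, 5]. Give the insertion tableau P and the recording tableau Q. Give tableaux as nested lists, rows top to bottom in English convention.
P = [[1, 4, 5], [2, 6], [3]], Q = [[1, 2, 3], [4, 6], [5]]

Insert each entry of the permutation into P by Schensted row insertion, recording in Q the position of each new cell.

Insert 3: appended to row 1. P = [[3]], Q = [[1]].
Insert 4: appended to row 1. P = [[3, 4]], Q = [[1, 2]].
Insert 6: appended to row 1. P = [[3, 4, 6]], Q = [[1, 2, 3]].
Insert 2: 2 bumps 3 from row 1; 3 starts row 2. P = [[2, 4, 6], [3]], Q = [[1, 2, 3], [4]].
Insert 1: 1 bumps 2 from row 1; 2 bumps 3 from row 2; 3 starts row 3. P = [[1, 4, 6], [2], [3]], Q = [[1, 2, 3], [4], [5]].
Insert 5: 5 bumps 6 from row 1; 6 appends to row 2. P = [[1, 4, 5], [2, 6], [3]], Q = [[1, 2, 3], [4, 6], [5]].

So P = [[1, 4, 5], [2, 6], [3]], Q = [[1, 2, 3], [4, 6], [5]].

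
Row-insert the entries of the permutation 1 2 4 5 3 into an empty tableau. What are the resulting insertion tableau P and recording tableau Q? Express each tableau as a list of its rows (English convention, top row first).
Insert each entry of the permutation into P by Schensted row insertion, recording in Q the position of each new cell.

After inserting 1: P = [[1]].
After inserting 2: P = [[1, 2]].
After inserting 4: P = [[1, 2, 4]].
After inserting 5: P = [[1, 2, 4, 5]].
After inserting 3: P = [[1, 2, 3, 5], [4]].

So P = [[1, 2, 3, 5], [4]], Q = [[1, 2, 3, 4], [5]].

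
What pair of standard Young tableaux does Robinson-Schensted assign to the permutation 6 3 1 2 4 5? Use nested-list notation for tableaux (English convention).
P = [[1, 2, 4, 5], [3], [6]], Q = [[1, 4, 5, 6], [2], [3]]

Insert each entry of the permutation into P by Schensted row insertion, recording in Q the position of each new cell.

After inserting 6: P = [[6]].
After inserting 3: P = [[3], [6]].
After inserting 1: P = [[1], [3], [6]].
After inserting 2: P = [[1, 2], [3], [6]].
After inserting 4: P = [[1, 2, 4], [3], [6]].
After inserting 5: P = [[1, 2, 4, 5], [3], [6]].

So P = [[1, 2, 4, 5], [3], [6]], Q = [[1, 4, 5, 6], [2], [3]].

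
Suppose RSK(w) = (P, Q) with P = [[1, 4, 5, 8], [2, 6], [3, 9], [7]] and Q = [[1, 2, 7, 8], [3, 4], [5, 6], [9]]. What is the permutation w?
7 9 3 6 2 4 5 8 1

Reverse RSK: for i = n, n-1, ..., 1, locate i in Q, remove the corresponding corner cell from P, and reverse-bump its entry up through P; the value ejected from row 1 is w(i).

So w = 7 9 3 6 2 4 5 8 1.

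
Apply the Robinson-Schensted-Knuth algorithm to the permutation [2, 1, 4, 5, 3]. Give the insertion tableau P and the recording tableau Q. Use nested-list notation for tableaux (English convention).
Insert each entry of the permutation into P by Schensted row insertion, recording in Q the position of each new cell.

After inserting 2: P = [[2]].
After inserting 1: P = [[1], [2]].
After inserting 4: P = [[1, 4], [2]].
After inserting 5: P = [[1, 4, 5], [2]].
After inserting 3: P = [[1, 3, 5], [2, 4]].

So P = [[1, 3, 5], [2, 4]], Q = [[1, 3, 4], [2, 5]].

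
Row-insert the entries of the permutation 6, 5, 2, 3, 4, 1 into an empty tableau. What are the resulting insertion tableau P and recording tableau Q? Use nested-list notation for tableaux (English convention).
P = [[1, 3, 4], [2], [5], [6]], Q = [[1, 4, 5], [2], [3], [6]]

Insert each entry of the permutation into P by Schensted row insertion, recording in Q the position of each new cell.

Insert 6: appended to row 1. P = [[6]], Q = [[1]].
Insert 5: 5 bumps 6 from row 1; 6 starts row 2. P = [[5], [6]], Q = [[1], [2]].
Insert 2: 2 bumps 5 from row 1; 5 bumps 6 from row 2; 6 starts row 3. P = [[2], [5], [6]], Q = [[1], [2], [3]].
Insert 3: appended to row 1. P = [[2, 3], [5], [6]], Q = [[1, 4], [2], [3]].
Insert 4: appended to row 1. P = [[2, 3, 4], [5], [6]], Q = [[1, 4, 5], [2], [3]].
Insert 1: 1 bumps 2 from row 1; 2 bumps 5 from row 2; 5 bumps 6 from row 3; 6 starts row 4. P = [[1, 3, 4], [2], [5], [6]], Q = [[1, 4, 5], [2], [3], [6]].

So P = [[1, 3, 4], [2], [5], [6]], Q = [[1, 4, 5], [2], [3], [6]].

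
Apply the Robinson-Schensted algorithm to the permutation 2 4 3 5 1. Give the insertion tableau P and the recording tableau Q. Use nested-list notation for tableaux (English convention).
Insert each entry of the permutation into P by Schensted row insertion, recording in Q the position of each new cell.

Insert 2: appended to row 1. P = [[2]].
Insert 4: appended to row 1. P = [[2, 4]].
Insert 3: 3 bumps 4 from row 1; 4 starts row 2. P = [[2, 3], [4]].
Insert 5: appended to row 1. P = [[2, 3, 5], [4]].
Insert 1: 1 bumps 2 from row 1; 2 bumps 4 from row 2; 4 starts row 3. P = [[1, 3, 5], [2], [4]].

So P = [[1, 3, 5], [2], [4]], Q = [[1, 2, 4], [3], [5]].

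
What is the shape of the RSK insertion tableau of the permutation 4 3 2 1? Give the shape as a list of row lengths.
Row-insert each entry into an empty tableau.

After inserting 4: P = [[4]].
After inserting 3: P = [[3], [4]].
After inserting 2: P = [[2], [3], [4]].
After inserting 1: P = [[1], [2], [3], [4]].

The final insertion tableau P = [[1], [2], [3], [4]] has shape [1, 1, 1, 1].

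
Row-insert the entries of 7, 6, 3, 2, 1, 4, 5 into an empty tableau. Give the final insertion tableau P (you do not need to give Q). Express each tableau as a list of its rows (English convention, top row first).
P = [[1, 4, 5], [2], [3], [6], [7]]

Insert 7: appended to row 1. P = [[7]].
Insert 6: 6 bumps 7 from row 1; 7 starts row 2. P = [[6], [7]].
Insert 3: 3 bumps 6 from row 1; 6 bumps 7 from row 2; 7 starts row 3. P = [[3], [6], [7]].
Insert 2: 2 bumps 3 from row 1; 3 bumps 6 from row 2; 6 bumps 7 from row 3; 7 starts row 4. P = [[2], [3], [6], [7]].
Insert 1: 1 bumps 2 from row 1; 2 bumps 3 from row 2; 3 bumps 6 from row 3; 6 bumps 7 from row 4; 7 starts row 5. P = [[1], [2], [3], [6], [7]].
Insert 4: appended to row 1. P = [[1, 4], [2], [3], [6], [7]].
Insert 5: appended to row 1. P = [[1, 4, 5], [2], [3], [6], [7]].

So P = [[1, 4, 5], [2], [3], [6], [7]].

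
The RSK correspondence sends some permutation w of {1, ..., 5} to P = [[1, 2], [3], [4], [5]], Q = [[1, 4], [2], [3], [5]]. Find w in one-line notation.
Reverse RSK: for i = n, n-1, ..., 1, locate i in Q, remove the corresponding corner cell from P, and reverse-bump its entry up through P; the value ejected from row 1 is w(i).

So w = 5 4 1 3 2.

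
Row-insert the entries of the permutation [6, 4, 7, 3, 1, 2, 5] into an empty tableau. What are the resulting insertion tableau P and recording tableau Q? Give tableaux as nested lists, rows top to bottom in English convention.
Insert each entry of the permutation into P by Schensted row insertion, recording in Q the position of each new cell.

Insert 6: appended to row 1. P = [[6]].
Insert 4: 4 bumps 6 from row 1; 6 starts row 2. P = [[4], [6]].
Insert 7: appended to row 1. P = [[4, 7], [6]].
Insert 3: 3 bumps 4 from row 1; 4 bumps 6 from row 2; 6 starts row 3. P = [[3, 7], [4], [6]].
Insert 1: 1 bumps 3 from row 1; 3 bumps 4 from row 2; 4 bumps 6 from row 3; 6 starts row 4. P = [[1, 7], [3], [4], [6]].
Insert 2: 2 bumps 7 from row 1; 7 appends to row 2. P = [[1, 2], [3, 7], [4], [6]].
Insert 5: appended to row 1. P = [[1, 2, 5], [3, 7], [4], [6]].

So P = [[1, 2, 5], [3, 7], [4], [6]], Q = [[1, 3, 7], [2, 6], [4], [5]].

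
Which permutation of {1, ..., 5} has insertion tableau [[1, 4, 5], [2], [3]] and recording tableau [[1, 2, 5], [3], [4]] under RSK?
Reverse the RSK construction: for i from n down to 1, find the cell of Q containing i, remove the entry at that cell from P, and reverse-bump it up through P; the value ejected from row 1 is w(i).

Step i=5: Q has 5 at row 1, column 3; remove that cell from P, ejecting 5. So w(5) = 5. P is now [[1, 4], [2], [3]].
Step i=4: Q has 4 at row 3, column 1; remove 3 from row 3 of P and reverse-bump: 3 enters row 2 and ejects 2; 2 enters row 1 and ejects 1. So w(4) = 1. P is now [[2, 4], [3]].
Step i=3: Q has 3 at row 2, column 1; remove 3 from row 2 of P and reverse-bump: 3 enters row 1 and ejects 2. So w(3) = 2. P is now [[3, 4]].
Step i=2: Q has 2 at row 1, column 2; remove that cell from P, ejecting 4. So w(2) = 4. P is now [[3]].
Step i=1: Q has 1 at row 1, column 1; remove that cell from P, ejecting 3. So w(1) = 3. P is now [].

So w = 3 4 2 1 5.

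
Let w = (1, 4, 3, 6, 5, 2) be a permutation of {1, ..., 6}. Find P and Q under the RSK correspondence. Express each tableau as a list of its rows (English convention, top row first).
P = [[1, 2, 5], [3, 6], [4]], Q = [[1, 2, 4], [3, 5], [6]]

Insert each entry of the permutation into P by Schensted row insertion, recording in Q the position of each new cell.

Insert 1: appended to row 1. P = [[1]].
Insert 4: appended to row 1. P = [[1, 4]].
Insert 3: 3 bumps 4 from row 1; 4 starts row 2. P = [[1, 3], [4]].
Insert 6: appended to row 1. P = [[1, 3, 6], [4]].
Insert 5: 5 bumps 6 from row 1; 6 appends to row 2. P = [[1, 3, 5], [4, 6]].
Insert 2: 2 bumps 3 from row 1; 3 bumps 4 from row 2; 4 starts row 3. P = [[1, 2, 5], [3, 6], [4]].

So P = [[1, 2, 5], [3, 6], [4]], Q = [[1, 2, 4], [3, 5], [6]].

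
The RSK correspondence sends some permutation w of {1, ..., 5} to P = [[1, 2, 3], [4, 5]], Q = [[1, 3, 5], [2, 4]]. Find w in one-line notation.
4 1 5 2 3

Reverse the RSK construction: for i from n down to 1, find the cell of Q containing i, remove the entry at that cell from P, and reverse-bump it up through P; the value ejected from row 1 is w(i).

Step i=5: Q has 5 at row 1, column 3; remove that cell from P, ejecting 3. So w(5) = 3. P is now [[1, 2], [4, 5]].
Step i=4: Q has 4 at row 2, column 2; remove 5 from row 2 of P and reverse-bump: 5 enters row 1 and ejects 2. So w(4) = 2. P is now [[1, 5], [4]].
Step i=3: Q has 3 at row 1, column 2; remove that cell from P, ejecting 5. So w(3) = 5. P is now [[1], [4]].
Step i=2: Q has 2 at row 2, column 1; remove 4 from row 2 of P and reverse-bump: 4 enters row 1 and ejects 1. So w(2) = 1. P is now [[4]].
Step i=1: Q has 1 at row 1, column 1; remove that cell from P, ejecting 4. So w(1) = 4. P is now [].

So w = 4 1 5 2 3.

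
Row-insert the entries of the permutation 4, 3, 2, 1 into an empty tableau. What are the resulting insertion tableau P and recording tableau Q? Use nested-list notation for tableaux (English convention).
Insert each entry of the permutation into P by Schensted row insertion, recording in Q the position of each new cell.

Insert 4: appended to row 1. P = [[4]], Q = [[1]].
Insert 3: 3 bumps 4 from row 1; 4 starts row 2. P = [[3], [4]], Q = [[1], [2]].
Insert 2: 2 bumps 3 from row 1; 3 bumps 4 from row 2; 4 starts row 3. P = [[2], [3], [4]], Q = [[1], [2], [3]].
Insert 1: 1 bumps 2 from row 1; 2 bumps 3 from row 2; 3 bumps 4 from row 3; 4 starts row 4. P = [[1], [2], [3], [4]], Q = [[1], [2], [3], [4]].

So P = [[1], [2], [3], [4]], Q = [[1], [2], [3], [4]].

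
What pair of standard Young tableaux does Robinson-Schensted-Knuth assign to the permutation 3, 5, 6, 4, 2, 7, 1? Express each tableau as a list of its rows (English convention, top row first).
P = [[1, 4, 6, 7], [2], [3], [5]], Q = [[1, 2, 3, 6], [4], [5], [7]]

Insert each entry of the permutation into P by Schensted row insertion, recording in Q the position of each new cell.

After inserting 3: P = [[3]].
After inserting 5: P = [[3, 5]].
After inserting 6: P = [[3, 5, 6]].
After inserting 4: P = [[3, 4, 6], [5]].
After inserting 2: P = [[2, 4, 6], [3], [5]].
After inserting 7: P = [[2, 4, 6, 7], [3], [5]].
After inserting 1: P = [[1, 4, 6, 7], [2], [3], [5]].

So P = [[1, 4, 6, 7], [2], [3], [5]], Q = [[1, 2, 3, 6], [4], [5], [7]].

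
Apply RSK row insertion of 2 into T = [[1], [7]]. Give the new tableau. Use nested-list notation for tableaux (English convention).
[[1, 2], [7]]

2 is larger than every entry of row 1, so it is appended to row 1. The new tableau is [[1, 2], [7]].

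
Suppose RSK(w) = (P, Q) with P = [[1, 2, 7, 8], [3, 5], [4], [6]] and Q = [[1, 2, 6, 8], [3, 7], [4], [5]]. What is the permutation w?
Reverse the RSK construction: for i from n down to 1, find the cell of Q containing i, remove the entry at that cell from P, and reverse-bump it up through P; the value ejected from row 1 is w(i).

Step i=8: Q has 8 at row 1, column 4; remove that cell from P, ejecting 8. So w(8) = 8. P is now [[1, 2, 7], [3, 5], [4], [6]].
Step i=7: Q has 7 at row 2, column 2; remove 5 from row 2 of P and reverse-bump: 5 enters row 1 and ejects 2. So w(7) = 2. P is now [[1, 5, 7], [3], [4], [6]].
Step i=6: Q has 6 at row 1, column 3; remove that cell from P, ejecting 7. So w(6) = 7. P is now [[1, 5], [3], [4], [6]].
Step i=5: Q has 5 at row 4, column 1; remove 6 from row 4 of P and reverse-bump: 6 enters row 3 and ejects 4; 4 enters row 2 and ejects 3; 3 enters row 1 and ejects 1. So w(5) = 1. P is now [[3, 5], [4], [6]].
Step i=4: Q has 4 at row 3, column 1; remove 6 from row 3 of P and reverse-bump: 6 enters row 2 and ejects 4; 4 enters row 1 and ejects 3. So w(4) = 3. P is now [[4, 5], [6]].
Step i=3: Q has 3 at row 2, column 1; remove 6 from row 2 of P and reverse-bump: 6 enters row 1 and ejects 5. So w(3) = 5. P is now [[4, 6]].
Step i=2: Q has 2 at row 1, column 2; remove that cell from P, ejecting 6. So w(2) = 6. P is now [[4]].
Step i=1: Q has 1 at row 1, column 1; remove that cell from P, ejecting 4. So w(1) = 4. P is now [].

So w = 4 6 5 3 1 7 2 8.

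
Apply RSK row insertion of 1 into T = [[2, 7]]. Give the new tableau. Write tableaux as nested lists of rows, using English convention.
In row 1, 1 replaces 2 (the leftmost entry greater than 1); 2 is bumped to row 2. 2 starts a new row 2. The new tableau is [[1, 7], [2]].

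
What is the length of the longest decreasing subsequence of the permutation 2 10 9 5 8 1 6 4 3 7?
6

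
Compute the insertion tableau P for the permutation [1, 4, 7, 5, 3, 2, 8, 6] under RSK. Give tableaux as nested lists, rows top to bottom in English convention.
Insert 1: appended to row 1. P = [[1]].
Insert 4: appended to row 1. P = [[1, 4]].
Insert 7: appended to row 1. P = [[1, 4, 7]].
Insert 5: 5 bumps 7 from row 1; 7 starts row 2. P = [[1, 4, 5], [7]].
Insert 3: 3 bumps 4 from row 1; 4 bumps 7 from row 2; 7 starts row 3. P = [[1, 3, 5], [4], [7]].
Insert 2: 2 bumps 3 from row 1; 3 bumps 4 from row 2; 4 bumps 7 from row 3; 7 starts row 4. P = [[1, 2, 5], [3], [4], [7]].
Insert 8: appended to row 1. P = [[1, 2, 5, 8], [3], [4], [7]].
Insert 6: 6 bumps 8 from row 1; 8 appends to row 2. P = [[1, 2, 5, 6], [3, 8], [4], [7]].

So P = [[1, 2, 5, 6], [3, 8], [4], [7]].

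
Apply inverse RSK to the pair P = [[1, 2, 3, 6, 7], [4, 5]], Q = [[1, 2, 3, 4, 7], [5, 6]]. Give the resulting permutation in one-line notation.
Reverse the RSK construction: for i from n down to 1, find the cell of Q containing i, remove the entry at that cell from P, and reverse-bump it up through P; the value ejected from row 1 is w(i).

Step i=7: Q has 7 at row 1, column 5; remove that cell from P, ejecting 7. So w(7) = 7. P is now [[1, 2, 3, 6], [4, 5]].
Step i=6: Q has 6 at row 2, column 2; remove 5 from row 2 of P and reverse-bump: 5 enters row 1 and ejects 3. So w(6) = 3. P is now [[1, 2, 5, 6], [4]].
Step i=5: Q has 5 at row 2, column 1; remove 4 from row 2 of P and reverse-bump: 4 enters row 1 and ejects 2. So w(5) = 2. P is now [[1, 4, 5, 6]].
Step i=4: Q has 4 at row 1, column 4; remove that cell from P, ejecting 6. So w(4) = 6. P is now [[1, 4, 5]].
Step i=3: Q has 3 at row 1, column 3; remove that cell from P, ejecting 5. So w(3) = 5. P is now [[1, 4]].
Step i=2: Q has 2 at row 1, column 2; remove that cell from P, ejecting 4. So w(2) = 4. P is now [[1]].
Step i=1: Q has 1 at row 1, column 1; remove that cell from P, ejecting 1. So w(1) = 1. P is now [].

So w = 1 4 5 6 2 3 7.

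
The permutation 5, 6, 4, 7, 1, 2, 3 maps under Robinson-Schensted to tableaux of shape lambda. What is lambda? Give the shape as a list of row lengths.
Row-insert each entry into an empty tableau.

After inserting 5: P = [[5]].
After inserting 6: P = [[5, 6]].
After inserting 4: P = [[4, 6], [5]].
After inserting 7: P = [[4, 6, 7], [5]].
After inserting 1: P = [[1, 6, 7], [4], [5]].
After inserting 2: P = [[1, 2, 7], [4, 6], [5]].
After inserting 3: P = [[1, 2, 3], [4, 6, 7], [5]].

The final insertion tableau P = [[1, 2, 3], [4, 6, 7], [5]] has shape [3, 3, 1].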